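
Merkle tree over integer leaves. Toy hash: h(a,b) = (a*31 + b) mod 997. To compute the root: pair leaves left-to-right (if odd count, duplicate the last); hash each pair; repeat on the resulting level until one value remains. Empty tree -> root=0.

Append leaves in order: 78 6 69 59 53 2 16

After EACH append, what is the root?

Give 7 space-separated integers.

Answer: 78 430 583 573 251 613 477

Derivation:
After append 78 (leaves=[78]):
  L0: [78]
  root=78
After append 6 (leaves=[78, 6]):
  L0: [78, 6]
  L1: h(78,6)=(78*31+6)%997=430 -> [430]
  root=430
After append 69 (leaves=[78, 6, 69]):
  L0: [78, 6, 69]
  L1: h(78,6)=(78*31+6)%997=430 h(69,69)=(69*31+69)%997=214 -> [430, 214]
  L2: h(430,214)=(430*31+214)%997=583 -> [583]
  root=583
After append 59 (leaves=[78, 6, 69, 59]):
  L0: [78, 6, 69, 59]
  L1: h(78,6)=(78*31+6)%997=430 h(69,59)=(69*31+59)%997=204 -> [430, 204]
  L2: h(430,204)=(430*31+204)%997=573 -> [573]
  root=573
After append 53 (leaves=[78, 6, 69, 59, 53]):
  L0: [78, 6, 69, 59, 53]
  L1: h(78,6)=(78*31+6)%997=430 h(69,59)=(69*31+59)%997=204 h(53,53)=(53*31+53)%997=699 -> [430, 204, 699]
  L2: h(430,204)=(430*31+204)%997=573 h(699,699)=(699*31+699)%997=434 -> [573, 434]
  L3: h(573,434)=(573*31+434)%997=251 -> [251]
  root=251
After append 2 (leaves=[78, 6, 69, 59, 53, 2]):
  L0: [78, 6, 69, 59, 53, 2]
  L1: h(78,6)=(78*31+6)%997=430 h(69,59)=(69*31+59)%997=204 h(53,2)=(53*31+2)%997=648 -> [430, 204, 648]
  L2: h(430,204)=(430*31+204)%997=573 h(648,648)=(648*31+648)%997=796 -> [573, 796]
  L3: h(573,796)=(573*31+796)%997=613 -> [613]
  root=613
After append 16 (leaves=[78, 6, 69, 59, 53, 2, 16]):
  L0: [78, 6, 69, 59, 53, 2, 16]
  L1: h(78,6)=(78*31+6)%997=430 h(69,59)=(69*31+59)%997=204 h(53,2)=(53*31+2)%997=648 h(16,16)=(16*31+16)%997=512 -> [430, 204, 648, 512]
  L2: h(430,204)=(430*31+204)%997=573 h(648,512)=(648*31+512)%997=660 -> [573, 660]
  L3: h(573,660)=(573*31+660)%997=477 -> [477]
  root=477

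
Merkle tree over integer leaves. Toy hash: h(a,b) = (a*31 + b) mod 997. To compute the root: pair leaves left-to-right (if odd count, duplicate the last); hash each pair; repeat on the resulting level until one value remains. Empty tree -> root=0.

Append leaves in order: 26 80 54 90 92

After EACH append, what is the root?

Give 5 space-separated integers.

After append 26 (leaves=[26]):
  L0: [26]
  root=26
After append 80 (leaves=[26, 80]):
  L0: [26, 80]
  L1: h(26,80)=(26*31+80)%997=886 -> [886]
  root=886
After append 54 (leaves=[26, 80, 54]):
  L0: [26, 80, 54]
  L1: h(26,80)=(26*31+80)%997=886 h(54,54)=(54*31+54)%997=731 -> [886, 731]
  L2: h(886,731)=(886*31+731)%997=281 -> [281]
  root=281
After append 90 (leaves=[26, 80, 54, 90]):
  L0: [26, 80, 54, 90]
  L1: h(26,80)=(26*31+80)%997=886 h(54,90)=(54*31+90)%997=767 -> [886, 767]
  L2: h(886,767)=(886*31+767)%997=317 -> [317]
  root=317
After append 92 (leaves=[26, 80, 54, 90, 92]):
  L0: [26, 80, 54, 90, 92]
  L1: h(26,80)=(26*31+80)%997=886 h(54,90)=(54*31+90)%997=767 h(92,92)=(92*31+92)%997=950 -> [886, 767, 950]
  L2: h(886,767)=(886*31+767)%997=317 h(950,950)=(950*31+950)%997=490 -> [317, 490]
  L3: h(317,490)=(317*31+490)%997=347 -> [347]
  root=347

Answer: 26 886 281 317 347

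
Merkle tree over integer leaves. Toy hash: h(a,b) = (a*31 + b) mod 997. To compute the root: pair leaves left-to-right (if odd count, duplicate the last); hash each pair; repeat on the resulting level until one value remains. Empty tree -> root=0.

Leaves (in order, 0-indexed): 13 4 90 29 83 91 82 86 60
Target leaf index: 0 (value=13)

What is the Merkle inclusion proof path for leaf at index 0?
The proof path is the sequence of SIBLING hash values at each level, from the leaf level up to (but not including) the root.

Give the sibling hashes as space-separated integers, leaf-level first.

Answer: 4 825 467 993

Derivation:
L0 (leaves): [13, 4, 90, 29, 83, 91, 82, 86, 60], target index=0
L1: h(13,4)=(13*31+4)%997=407 [pair 0] h(90,29)=(90*31+29)%997=825 [pair 1] h(83,91)=(83*31+91)%997=670 [pair 2] h(82,86)=(82*31+86)%997=634 [pair 3] h(60,60)=(60*31+60)%997=923 [pair 4] -> [407, 825, 670, 634, 923]
  Sibling for proof at L0: 4
L2: h(407,825)=(407*31+825)%997=481 [pair 0] h(670,634)=(670*31+634)%997=467 [pair 1] h(923,923)=(923*31+923)%997=623 [pair 2] -> [481, 467, 623]
  Sibling for proof at L1: 825
L3: h(481,467)=(481*31+467)%997=423 [pair 0] h(623,623)=(623*31+623)%997=993 [pair 1] -> [423, 993]
  Sibling for proof at L2: 467
L4: h(423,993)=(423*31+993)%997=148 [pair 0] -> [148]
  Sibling for proof at L3: 993
Root: 148
Proof path (sibling hashes from leaf to root): [4, 825, 467, 993]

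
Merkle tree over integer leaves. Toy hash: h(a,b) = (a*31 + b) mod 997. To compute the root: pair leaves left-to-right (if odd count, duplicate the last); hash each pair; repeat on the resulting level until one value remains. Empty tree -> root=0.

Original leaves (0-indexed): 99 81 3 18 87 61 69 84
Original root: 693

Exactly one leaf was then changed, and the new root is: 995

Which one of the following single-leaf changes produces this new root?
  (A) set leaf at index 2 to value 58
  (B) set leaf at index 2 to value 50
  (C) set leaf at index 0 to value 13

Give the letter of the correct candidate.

Original leaves: [99, 81, 3, 18, 87, 61, 69, 84]
Target new root: 995
Try each candidate change and compute the resulting root:
Candidate A: set leaf[2] = 58 -> leaves = [99, 81, 58, 18, 87, 61, 69, 84]
  L0: [99, 81, 58, 18, 87, 61, 69, 84]
  L1: h(99,81)=(99*31+81)%997=159 h(58,18)=(58*31+18)%997=819 h(87,61)=(87*31+61)%997=764 h(69,84)=(69*31+84)%997=229 -> [159, 819, 764, 229]
  L2: h(159,819)=(159*31+819)%997=763 h(764,229)=(764*31+229)%997=982 -> [763, 982]
  L3: h(763,982)=(763*31+982)%997=707 -> [707]
  root = 707 != target 995
Candidate B: set leaf[2] = 50 -> leaves = [99, 81, 50, 18, 87, 61, 69, 84]
  L0: [99, 81, 50, 18, 87, 61, 69, 84]
  L1: h(99,81)=(99*31+81)%997=159 h(50,18)=(50*31+18)%997=571 h(87,61)=(87*31+61)%997=764 h(69,84)=(69*31+84)%997=229 -> [159, 571, 764, 229]
  L2: h(159,571)=(159*31+571)%997=515 h(764,229)=(764*31+229)%997=982 -> [515, 982]
  L3: h(515,982)=(515*31+982)%997=995 -> [995]
  root = 995 == target 995  ** MATCH **
Candidate C: set leaf[0] = 13 -> leaves = [13, 81, 3, 18, 87, 61, 69, 84]
  L0: [13, 81, 3, 18, 87, 61, 69, 84]
  L1: h(13,81)=(13*31+81)%997=484 h(3,18)=(3*31+18)%997=111 h(87,61)=(87*31+61)%997=764 h(69,84)=(69*31+84)%997=229 -> [484, 111, 764, 229]
  L2: h(484,111)=(484*31+111)%997=160 h(764,229)=(764*31+229)%997=982 -> [160, 982]
  L3: h(160,982)=(160*31+982)%997=957 -> [957]
  root = 957 != target 995
Candidate B produces the target root.

Answer: B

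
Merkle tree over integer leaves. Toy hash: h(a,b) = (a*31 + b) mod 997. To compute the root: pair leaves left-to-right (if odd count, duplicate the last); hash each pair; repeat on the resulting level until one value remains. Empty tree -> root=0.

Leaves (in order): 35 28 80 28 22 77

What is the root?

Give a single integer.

L0: [35, 28, 80, 28, 22, 77]
L1: h(35,28)=(35*31+28)%997=116 h(80,28)=(80*31+28)%997=514 h(22,77)=(22*31+77)%997=759 -> [116, 514, 759]
L2: h(116,514)=(116*31+514)%997=122 h(759,759)=(759*31+759)%997=360 -> [122, 360]
L3: h(122,360)=(122*31+360)%997=154 -> [154]

Answer: 154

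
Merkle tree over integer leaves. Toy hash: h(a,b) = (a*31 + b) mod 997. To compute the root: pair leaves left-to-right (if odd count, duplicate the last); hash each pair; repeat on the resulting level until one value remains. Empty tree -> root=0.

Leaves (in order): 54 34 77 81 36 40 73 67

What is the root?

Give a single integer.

Answer: 345

Derivation:
L0: [54, 34, 77, 81, 36, 40, 73, 67]
L1: h(54,34)=(54*31+34)%997=711 h(77,81)=(77*31+81)%997=474 h(36,40)=(36*31+40)%997=159 h(73,67)=(73*31+67)%997=336 -> [711, 474, 159, 336]
L2: h(711,474)=(711*31+474)%997=581 h(159,336)=(159*31+336)%997=280 -> [581, 280]
L3: h(581,280)=(581*31+280)%997=345 -> [345]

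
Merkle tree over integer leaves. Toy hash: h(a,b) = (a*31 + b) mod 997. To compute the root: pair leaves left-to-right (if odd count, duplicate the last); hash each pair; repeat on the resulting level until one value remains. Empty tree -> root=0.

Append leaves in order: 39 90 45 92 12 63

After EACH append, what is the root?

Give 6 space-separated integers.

After append 39 (leaves=[39]):
  L0: [39]
  root=39
After append 90 (leaves=[39, 90]):
  L0: [39, 90]
  L1: h(39,90)=(39*31+90)%997=302 -> [302]
  root=302
After append 45 (leaves=[39, 90, 45]):
  L0: [39, 90, 45]
  L1: h(39,90)=(39*31+90)%997=302 h(45,45)=(45*31+45)%997=443 -> [302, 443]
  L2: h(302,443)=(302*31+443)%997=832 -> [832]
  root=832
After append 92 (leaves=[39, 90, 45, 92]):
  L0: [39, 90, 45, 92]
  L1: h(39,90)=(39*31+90)%997=302 h(45,92)=(45*31+92)%997=490 -> [302, 490]
  L2: h(302,490)=(302*31+490)%997=879 -> [879]
  root=879
After append 12 (leaves=[39, 90, 45, 92, 12]):
  L0: [39, 90, 45, 92, 12]
  L1: h(39,90)=(39*31+90)%997=302 h(45,92)=(45*31+92)%997=490 h(12,12)=(12*31+12)%997=384 -> [302, 490, 384]
  L2: h(302,490)=(302*31+490)%997=879 h(384,384)=(384*31+384)%997=324 -> [879, 324]
  L3: h(879,324)=(879*31+324)%997=654 -> [654]
  root=654
After append 63 (leaves=[39, 90, 45, 92, 12, 63]):
  L0: [39, 90, 45, 92, 12, 63]
  L1: h(39,90)=(39*31+90)%997=302 h(45,92)=(45*31+92)%997=490 h(12,63)=(12*31+63)%997=435 -> [302, 490, 435]
  L2: h(302,490)=(302*31+490)%997=879 h(435,435)=(435*31+435)%997=959 -> [879, 959]
  L3: h(879,959)=(879*31+959)%997=292 -> [292]
  root=292

Answer: 39 302 832 879 654 292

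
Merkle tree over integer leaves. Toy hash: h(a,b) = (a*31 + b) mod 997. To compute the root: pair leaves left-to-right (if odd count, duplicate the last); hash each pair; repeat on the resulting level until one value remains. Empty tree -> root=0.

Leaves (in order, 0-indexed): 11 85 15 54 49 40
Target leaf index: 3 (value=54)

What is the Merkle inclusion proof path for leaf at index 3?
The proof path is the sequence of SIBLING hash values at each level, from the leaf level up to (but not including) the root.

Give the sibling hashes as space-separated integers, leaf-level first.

L0 (leaves): [11, 85, 15, 54, 49, 40], target index=3
L1: h(11,85)=(11*31+85)%997=426 [pair 0] h(15,54)=(15*31+54)%997=519 [pair 1] h(49,40)=(49*31+40)%997=562 [pair 2] -> [426, 519, 562]
  Sibling for proof at L0: 15
L2: h(426,519)=(426*31+519)%997=764 [pair 0] h(562,562)=(562*31+562)%997=38 [pair 1] -> [764, 38]
  Sibling for proof at L1: 426
L3: h(764,38)=(764*31+38)%997=791 [pair 0] -> [791]
  Sibling for proof at L2: 38
Root: 791
Proof path (sibling hashes from leaf to root): [15, 426, 38]

Answer: 15 426 38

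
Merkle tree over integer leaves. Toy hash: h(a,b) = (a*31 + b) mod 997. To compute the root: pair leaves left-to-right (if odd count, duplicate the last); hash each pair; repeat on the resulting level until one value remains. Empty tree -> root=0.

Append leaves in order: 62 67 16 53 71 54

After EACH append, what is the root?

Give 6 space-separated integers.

After append 62 (leaves=[62]):
  L0: [62]
  root=62
After append 67 (leaves=[62, 67]):
  L0: [62, 67]
  L1: h(62,67)=(62*31+67)%997=992 -> [992]
  root=992
After append 16 (leaves=[62, 67, 16]):
  L0: [62, 67, 16]
  L1: h(62,67)=(62*31+67)%997=992 h(16,16)=(16*31+16)%997=512 -> [992, 512]
  L2: h(992,512)=(992*31+512)%997=357 -> [357]
  root=357
After append 53 (leaves=[62, 67, 16, 53]):
  L0: [62, 67, 16, 53]
  L1: h(62,67)=(62*31+67)%997=992 h(16,53)=(16*31+53)%997=549 -> [992, 549]
  L2: h(992,549)=(992*31+549)%997=394 -> [394]
  root=394
After append 71 (leaves=[62, 67, 16, 53, 71]):
  L0: [62, 67, 16, 53, 71]
  L1: h(62,67)=(62*31+67)%997=992 h(16,53)=(16*31+53)%997=549 h(71,71)=(71*31+71)%997=278 -> [992, 549, 278]
  L2: h(992,549)=(992*31+549)%997=394 h(278,278)=(278*31+278)%997=920 -> [394, 920]
  L3: h(394,920)=(394*31+920)%997=173 -> [173]
  root=173
After append 54 (leaves=[62, 67, 16, 53, 71, 54]):
  L0: [62, 67, 16, 53, 71, 54]
  L1: h(62,67)=(62*31+67)%997=992 h(16,53)=(16*31+53)%997=549 h(71,54)=(71*31+54)%997=261 -> [992, 549, 261]
  L2: h(992,549)=(992*31+549)%997=394 h(261,261)=(261*31+261)%997=376 -> [394, 376]
  L3: h(394,376)=(394*31+376)%997=626 -> [626]
  root=626

Answer: 62 992 357 394 173 626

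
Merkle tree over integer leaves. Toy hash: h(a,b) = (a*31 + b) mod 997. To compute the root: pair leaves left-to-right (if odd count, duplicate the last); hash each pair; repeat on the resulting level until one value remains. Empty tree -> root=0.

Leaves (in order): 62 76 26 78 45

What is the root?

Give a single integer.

L0: [62, 76, 26, 78, 45]
L1: h(62,76)=(62*31+76)%997=4 h(26,78)=(26*31+78)%997=884 h(45,45)=(45*31+45)%997=443 -> [4, 884, 443]
L2: h(4,884)=(4*31+884)%997=11 h(443,443)=(443*31+443)%997=218 -> [11, 218]
L3: h(11,218)=(11*31+218)%997=559 -> [559]

Answer: 559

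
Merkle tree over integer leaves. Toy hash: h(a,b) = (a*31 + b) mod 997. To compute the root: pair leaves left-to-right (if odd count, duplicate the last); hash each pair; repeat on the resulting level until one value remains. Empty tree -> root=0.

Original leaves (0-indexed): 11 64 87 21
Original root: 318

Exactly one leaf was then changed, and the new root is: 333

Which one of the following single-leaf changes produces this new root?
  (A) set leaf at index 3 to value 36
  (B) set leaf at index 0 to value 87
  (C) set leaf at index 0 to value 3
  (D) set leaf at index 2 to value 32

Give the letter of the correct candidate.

Original leaves: [11, 64, 87, 21]
Target new root: 333
Try each candidate change and compute the resulting root:
Candidate A: set leaf[3] = 36 -> leaves = [11, 64, 87, 36]
  L0: [11, 64, 87, 36]
  L1: h(11,64)=(11*31+64)%997=405 h(87,36)=(87*31+36)%997=739 -> [405, 739]
  L2: h(405,739)=(405*31+739)%997=333 -> [333]
  root = 333 == target 333  ** MATCH **
Candidate B: set leaf[0] = 87 -> leaves = [87, 64, 87, 21]
  L0: [87, 64, 87, 21]
  L1: h(87,64)=(87*31+64)%997=767 h(87,21)=(87*31+21)%997=724 -> [767, 724]
  L2: h(767,724)=(767*31+724)%997=573 -> [573]
  root = 573 != target 333
Candidate C: set leaf[0] = 3 -> leaves = [3, 64, 87, 21]
  L0: [3, 64, 87, 21]
  L1: h(3,64)=(3*31+64)%997=157 h(87,21)=(87*31+21)%997=724 -> [157, 724]
  L2: h(157,724)=(157*31+724)%997=606 -> [606]
  root = 606 != target 333
Candidate D: set leaf[2] = 32 -> leaves = [11, 64, 32, 21]
  L0: [11, 64, 32, 21]
  L1: h(11,64)=(11*31+64)%997=405 h(32,21)=(32*31+21)%997=16 -> [405, 16]
  L2: h(405,16)=(405*31+16)%997=607 -> [607]
  root = 607 != target 333
Candidate A produces the target root.

Answer: A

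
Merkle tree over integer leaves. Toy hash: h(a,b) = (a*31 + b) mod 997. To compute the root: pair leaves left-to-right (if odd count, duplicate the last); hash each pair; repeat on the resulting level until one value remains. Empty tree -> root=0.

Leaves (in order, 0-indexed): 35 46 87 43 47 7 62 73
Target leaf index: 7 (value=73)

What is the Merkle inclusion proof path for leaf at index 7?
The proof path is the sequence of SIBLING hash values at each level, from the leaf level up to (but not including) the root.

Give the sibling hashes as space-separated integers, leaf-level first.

Answer: 62 467 912

Derivation:
L0 (leaves): [35, 46, 87, 43, 47, 7, 62, 73], target index=7
L1: h(35,46)=(35*31+46)%997=134 [pair 0] h(87,43)=(87*31+43)%997=746 [pair 1] h(47,7)=(47*31+7)%997=467 [pair 2] h(62,73)=(62*31+73)%997=1 [pair 3] -> [134, 746, 467, 1]
  Sibling for proof at L0: 62
L2: h(134,746)=(134*31+746)%997=912 [pair 0] h(467,1)=(467*31+1)%997=520 [pair 1] -> [912, 520]
  Sibling for proof at L1: 467
L3: h(912,520)=(912*31+520)%997=876 [pair 0] -> [876]
  Sibling for proof at L2: 912
Root: 876
Proof path (sibling hashes from leaf to root): [62, 467, 912]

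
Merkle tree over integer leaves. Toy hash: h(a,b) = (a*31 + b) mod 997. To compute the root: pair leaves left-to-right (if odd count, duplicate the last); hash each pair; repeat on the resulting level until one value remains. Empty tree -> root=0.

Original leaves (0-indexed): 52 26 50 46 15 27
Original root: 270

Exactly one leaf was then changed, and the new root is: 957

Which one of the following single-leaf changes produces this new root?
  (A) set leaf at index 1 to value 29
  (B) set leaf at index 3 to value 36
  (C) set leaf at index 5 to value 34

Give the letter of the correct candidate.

Answer: B

Derivation:
Original leaves: [52, 26, 50, 46, 15, 27]
Target new root: 957
Try each candidate change and compute the resulting root:
Candidate A: set leaf[1] = 29 -> leaves = [52, 29, 50, 46, 15, 27]
  L0: [52, 29, 50, 46, 15, 27]
  L1: h(52,29)=(52*31+29)%997=644 h(50,46)=(50*31+46)%997=599 h(15,27)=(15*31+27)%997=492 -> [644, 599, 492]
  L2: h(644,599)=(644*31+599)%997=623 h(492,492)=(492*31+492)%997=789 -> [623, 789]
  L3: h(623,789)=(623*31+789)%997=162 -> [162]
  root = 162 != target 957
Candidate B: set leaf[3] = 36 -> leaves = [52, 26, 50, 36, 15, 27]
  L0: [52, 26, 50, 36, 15, 27]
  L1: h(52,26)=(52*31+26)%997=641 h(50,36)=(50*31+36)%997=589 h(15,27)=(15*31+27)%997=492 -> [641, 589, 492]
  L2: h(641,589)=(641*31+589)%997=520 h(492,492)=(492*31+492)%997=789 -> [520, 789]
  L3: h(520,789)=(520*31+789)%997=957 -> [957]
  root = 957 == target 957  ** MATCH **
Candidate C: set leaf[5] = 34 -> leaves = [52, 26, 50, 46, 15, 34]
  L0: [52, 26, 50, 46, 15, 34]
  L1: h(52,26)=(52*31+26)%997=641 h(50,46)=(50*31+46)%997=599 h(15,34)=(15*31+34)%997=499 -> [641, 599, 499]
  L2: h(641,599)=(641*31+599)%997=530 h(499,499)=(499*31+499)%997=16 -> [530, 16]
  L3: h(530,16)=(530*31+16)%997=494 -> [494]
  root = 494 != target 957
Candidate B produces the target root.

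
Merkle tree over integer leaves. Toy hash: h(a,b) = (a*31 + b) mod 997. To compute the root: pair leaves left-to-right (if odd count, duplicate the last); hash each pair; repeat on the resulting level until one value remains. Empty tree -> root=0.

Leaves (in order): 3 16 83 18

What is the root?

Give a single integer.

L0: [3, 16, 83, 18]
L1: h(3,16)=(3*31+16)%997=109 h(83,18)=(83*31+18)%997=597 -> [109, 597]
L2: h(109,597)=(109*31+597)%997=985 -> [985]

Answer: 985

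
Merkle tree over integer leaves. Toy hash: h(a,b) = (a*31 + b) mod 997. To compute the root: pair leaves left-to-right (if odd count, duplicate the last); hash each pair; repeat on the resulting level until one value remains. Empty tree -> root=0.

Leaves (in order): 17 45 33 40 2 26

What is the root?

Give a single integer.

L0: [17, 45, 33, 40, 2, 26]
L1: h(17,45)=(17*31+45)%997=572 h(33,40)=(33*31+40)%997=66 h(2,26)=(2*31+26)%997=88 -> [572, 66, 88]
L2: h(572,66)=(572*31+66)%997=849 h(88,88)=(88*31+88)%997=822 -> [849, 822]
L3: h(849,822)=(849*31+822)%997=222 -> [222]

Answer: 222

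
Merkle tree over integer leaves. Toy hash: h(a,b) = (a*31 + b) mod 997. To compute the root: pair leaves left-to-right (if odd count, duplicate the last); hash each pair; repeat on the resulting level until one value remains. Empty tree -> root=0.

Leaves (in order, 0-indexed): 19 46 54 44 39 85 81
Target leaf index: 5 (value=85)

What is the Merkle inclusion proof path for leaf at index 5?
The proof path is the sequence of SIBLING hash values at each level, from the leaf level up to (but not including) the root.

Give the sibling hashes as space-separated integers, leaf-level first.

L0 (leaves): [19, 46, 54, 44, 39, 85, 81], target index=5
L1: h(19,46)=(19*31+46)%997=635 [pair 0] h(54,44)=(54*31+44)%997=721 [pair 1] h(39,85)=(39*31+85)%997=297 [pair 2] h(81,81)=(81*31+81)%997=598 [pair 3] -> [635, 721, 297, 598]
  Sibling for proof at L0: 39
L2: h(635,721)=(635*31+721)%997=466 [pair 0] h(297,598)=(297*31+598)%997=832 [pair 1] -> [466, 832]
  Sibling for proof at L1: 598
L3: h(466,832)=(466*31+832)%997=323 [pair 0] -> [323]
  Sibling for proof at L2: 466
Root: 323
Proof path (sibling hashes from leaf to root): [39, 598, 466]

Answer: 39 598 466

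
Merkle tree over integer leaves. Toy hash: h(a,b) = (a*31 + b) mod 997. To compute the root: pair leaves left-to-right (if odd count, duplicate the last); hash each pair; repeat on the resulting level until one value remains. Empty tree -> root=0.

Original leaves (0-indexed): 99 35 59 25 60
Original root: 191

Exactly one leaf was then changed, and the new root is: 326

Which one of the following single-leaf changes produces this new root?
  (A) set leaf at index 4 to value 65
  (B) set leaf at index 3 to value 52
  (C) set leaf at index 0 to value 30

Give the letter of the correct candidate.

Original leaves: [99, 35, 59, 25, 60]
Target new root: 326
Try each candidate change and compute the resulting root:
Candidate A: set leaf[4] = 65 -> leaves = [99, 35, 59, 25, 65]
  L0: [99, 35, 59, 25, 65]
  L1: h(99,35)=(99*31+35)%997=113 h(59,25)=(59*31+25)%997=857 h(65,65)=(65*31+65)%997=86 -> [113, 857, 86]
  L2: h(113,857)=(113*31+857)%997=372 h(86,86)=(86*31+86)%997=758 -> [372, 758]
  L3: h(372,758)=(372*31+758)%997=326 -> [326]
  root = 326 == target 326  ** MATCH **
Candidate B: set leaf[3] = 52 -> leaves = [99, 35, 59, 52, 60]
  L0: [99, 35, 59, 52, 60]
  L1: h(99,35)=(99*31+35)%997=113 h(59,52)=(59*31+52)%997=884 h(60,60)=(60*31+60)%997=923 -> [113, 884, 923]
  L2: h(113,884)=(113*31+884)%997=399 h(923,923)=(923*31+923)%997=623 -> [399, 623]
  L3: h(399,623)=(399*31+623)%997=31 -> [31]
  root = 31 != target 326
Candidate C: set leaf[0] = 30 -> leaves = [30, 35, 59, 25, 60]
  L0: [30, 35, 59, 25, 60]
  L1: h(30,35)=(30*31+35)%997=965 h(59,25)=(59*31+25)%997=857 h(60,60)=(60*31+60)%997=923 -> [965, 857, 923]
  L2: h(965,857)=(965*31+857)%997=862 h(923,923)=(923*31+923)%997=623 -> [862, 623]
  L3: h(862,623)=(862*31+623)%997=426 -> [426]
  root = 426 != target 326
Candidate A produces the target root.

Answer: A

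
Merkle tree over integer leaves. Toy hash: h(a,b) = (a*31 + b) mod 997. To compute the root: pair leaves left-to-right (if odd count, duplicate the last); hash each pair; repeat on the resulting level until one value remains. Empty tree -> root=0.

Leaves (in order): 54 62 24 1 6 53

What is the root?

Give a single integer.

Answer: 151

Derivation:
L0: [54, 62, 24, 1, 6, 53]
L1: h(54,62)=(54*31+62)%997=739 h(24,1)=(24*31+1)%997=745 h(6,53)=(6*31+53)%997=239 -> [739, 745, 239]
L2: h(739,745)=(739*31+745)%997=723 h(239,239)=(239*31+239)%997=669 -> [723, 669]
L3: h(723,669)=(723*31+669)%997=151 -> [151]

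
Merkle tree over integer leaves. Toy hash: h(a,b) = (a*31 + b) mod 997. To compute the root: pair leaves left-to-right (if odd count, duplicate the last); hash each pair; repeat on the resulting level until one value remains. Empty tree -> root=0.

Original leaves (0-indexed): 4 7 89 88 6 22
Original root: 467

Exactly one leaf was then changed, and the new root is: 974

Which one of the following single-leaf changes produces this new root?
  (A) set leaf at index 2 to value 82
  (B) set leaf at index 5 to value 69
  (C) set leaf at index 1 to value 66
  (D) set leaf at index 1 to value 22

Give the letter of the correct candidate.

Original leaves: [4, 7, 89, 88, 6, 22]
Target new root: 974
Try each candidate change and compute the resulting root:
Candidate A: set leaf[2] = 82 -> leaves = [4, 7, 82, 88, 6, 22]
  L0: [4, 7, 82, 88, 6, 22]
  L1: h(4,7)=(4*31+7)%997=131 h(82,88)=(82*31+88)%997=636 h(6,22)=(6*31+22)%997=208 -> [131, 636, 208]
  L2: h(131,636)=(131*31+636)%997=709 h(208,208)=(208*31+208)%997=674 -> [709, 674]
  L3: h(709,674)=(709*31+674)%997=719 -> [719]
  root = 719 != target 974
Candidate B: set leaf[5] = 69 -> leaves = [4, 7, 89, 88, 6, 69]
  L0: [4, 7, 89, 88, 6, 69]
  L1: h(4,7)=(4*31+7)%997=131 h(89,88)=(89*31+88)%997=853 h(6,69)=(6*31+69)%997=255 -> [131, 853, 255]
  L2: h(131,853)=(131*31+853)%997=926 h(255,255)=(255*31+255)%997=184 -> [926, 184]
  L3: h(926,184)=(926*31+184)%997=974 -> [974]
  root = 974 == target 974  ** MATCH **
Candidate C: set leaf[1] = 66 -> leaves = [4, 66, 89, 88, 6, 22]
  L0: [4, 66, 89, 88, 6, 22]
  L1: h(4,66)=(4*31+66)%997=190 h(89,88)=(89*31+88)%997=853 h(6,22)=(6*31+22)%997=208 -> [190, 853, 208]
  L2: h(190,853)=(190*31+853)%997=761 h(208,208)=(208*31+208)%997=674 -> [761, 674]
  L3: h(761,674)=(761*31+674)%997=337 -> [337]
  root = 337 != target 974
Candidate D: set leaf[1] = 22 -> leaves = [4, 22, 89, 88, 6, 22]
  L0: [4, 22, 89, 88, 6, 22]
  L1: h(4,22)=(4*31+22)%997=146 h(89,88)=(89*31+88)%997=853 h(6,22)=(6*31+22)%997=208 -> [146, 853, 208]
  L2: h(146,853)=(146*31+853)%997=394 h(208,208)=(208*31+208)%997=674 -> [394, 674]
  L3: h(394,674)=(394*31+674)%997=924 -> [924]
  root = 924 != target 974
Candidate B produces the target root.

Answer: B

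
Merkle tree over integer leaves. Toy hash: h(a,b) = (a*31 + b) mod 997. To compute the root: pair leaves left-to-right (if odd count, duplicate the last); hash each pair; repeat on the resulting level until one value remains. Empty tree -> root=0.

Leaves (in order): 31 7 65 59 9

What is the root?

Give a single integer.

L0: [31, 7, 65, 59, 9]
L1: h(31,7)=(31*31+7)%997=968 h(65,59)=(65*31+59)%997=80 h(9,9)=(9*31+9)%997=288 -> [968, 80, 288]
L2: h(968,80)=(968*31+80)%997=178 h(288,288)=(288*31+288)%997=243 -> [178, 243]
L3: h(178,243)=(178*31+243)%997=776 -> [776]

Answer: 776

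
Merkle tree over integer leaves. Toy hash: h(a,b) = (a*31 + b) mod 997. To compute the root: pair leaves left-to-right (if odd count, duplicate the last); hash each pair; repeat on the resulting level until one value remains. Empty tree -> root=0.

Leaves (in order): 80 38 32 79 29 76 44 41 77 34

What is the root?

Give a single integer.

Answer: 826

Derivation:
L0: [80, 38, 32, 79, 29, 76, 44, 41, 77, 34]
L1: h(80,38)=(80*31+38)%997=524 h(32,79)=(32*31+79)%997=74 h(29,76)=(29*31+76)%997=975 h(44,41)=(44*31+41)%997=408 h(77,34)=(77*31+34)%997=427 -> [524, 74, 975, 408, 427]
L2: h(524,74)=(524*31+74)%997=366 h(975,408)=(975*31+408)%997=723 h(427,427)=(427*31+427)%997=703 -> [366, 723, 703]
L3: h(366,723)=(366*31+723)%997=105 h(703,703)=(703*31+703)%997=562 -> [105, 562]
L4: h(105,562)=(105*31+562)%997=826 -> [826]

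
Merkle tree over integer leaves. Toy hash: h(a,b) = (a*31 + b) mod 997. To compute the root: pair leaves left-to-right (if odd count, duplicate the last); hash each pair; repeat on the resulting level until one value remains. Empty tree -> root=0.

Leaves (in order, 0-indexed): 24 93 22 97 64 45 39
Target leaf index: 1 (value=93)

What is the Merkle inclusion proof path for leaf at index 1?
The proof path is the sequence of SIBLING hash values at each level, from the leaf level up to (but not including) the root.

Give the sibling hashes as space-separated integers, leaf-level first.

L0 (leaves): [24, 93, 22, 97, 64, 45, 39], target index=1
L1: h(24,93)=(24*31+93)%997=837 [pair 0] h(22,97)=(22*31+97)%997=779 [pair 1] h(64,45)=(64*31+45)%997=35 [pair 2] h(39,39)=(39*31+39)%997=251 [pair 3] -> [837, 779, 35, 251]
  Sibling for proof at L0: 24
L2: h(837,779)=(837*31+779)%997=804 [pair 0] h(35,251)=(35*31+251)%997=339 [pair 1] -> [804, 339]
  Sibling for proof at L1: 779
L3: h(804,339)=(804*31+339)%997=338 [pair 0] -> [338]
  Sibling for proof at L2: 339
Root: 338
Proof path (sibling hashes from leaf to root): [24, 779, 339]

Answer: 24 779 339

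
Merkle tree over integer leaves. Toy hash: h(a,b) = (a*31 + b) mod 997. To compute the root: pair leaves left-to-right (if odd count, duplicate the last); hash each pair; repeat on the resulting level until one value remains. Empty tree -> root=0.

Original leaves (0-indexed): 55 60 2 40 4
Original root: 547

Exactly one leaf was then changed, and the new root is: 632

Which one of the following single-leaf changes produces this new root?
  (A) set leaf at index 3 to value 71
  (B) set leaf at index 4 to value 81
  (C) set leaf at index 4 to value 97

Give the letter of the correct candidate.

Original leaves: [55, 60, 2, 40, 4]
Target new root: 632
Try each candidate change and compute the resulting root:
Candidate A: set leaf[3] = 71 -> leaves = [55, 60, 2, 71, 4]
  L0: [55, 60, 2, 71, 4]
  L1: h(55,60)=(55*31+60)%997=768 h(2,71)=(2*31+71)%997=133 h(4,4)=(4*31+4)%997=128 -> [768, 133, 128]
  L2: h(768,133)=(768*31+133)%997=13 h(128,128)=(128*31+128)%997=108 -> [13, 108]
  L3: h(13,108)=(13*31+108)%997=511 -> [511]
  root = 511 != target 632
Candidate B: set leaf[4] = 81 -> leaves = [55, 60, 2, 40, 81]
  L0: [55, 60, 2, 40, 81]
  L1: h(55,60)=(55*31+60)%997=768 h(2,40)=(2*31+40)%997=102 h(81,81)=(81*31+81)%997=598 -> [768, 102, 598]
  L2: h(768,102)=(768*31+102)%997=979 h(598,598)=(598*31+598)%997=193 -> [979, 193]
  L3: h(979,193)=(979*31+193)%997=632 -> [632]
  root = 632 == target 632  ** MATCH **
Candidate C: set leaf[4] = 97 -> leaves = [55, 60, 2, 40, 97]
  L0: [55, 60, 2, 40, 97]
  L1: h(55,60)=(55*31+60)%997=768 h(2,40)=(2*31+40)%997=102 h(97,97)=(97*31+97)%997=113 -> [768, 102, 113]
  L2: h(768,102)=(768*31+102)%997=979 h(113,113)=(113*31+113)%997=625 -> [979, 625]
  L3: h(979,625)=(979*31+625)%997=67 -> [67]
  root = 67 != target 632
Candidate B produces the target root.

Answer: B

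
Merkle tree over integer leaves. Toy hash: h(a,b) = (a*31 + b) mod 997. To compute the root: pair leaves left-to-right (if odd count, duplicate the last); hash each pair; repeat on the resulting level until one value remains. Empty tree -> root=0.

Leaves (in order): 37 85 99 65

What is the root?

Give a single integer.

L0: [37, 85, 99, 65]
L1: h(37,85)=(37*31+85)%997=235 h(99,65)=(99*31+65)%997=143 -> [235, 143]
L2: h(235,143)=(235*31+143)%997=449 -> [449]

Answer: 449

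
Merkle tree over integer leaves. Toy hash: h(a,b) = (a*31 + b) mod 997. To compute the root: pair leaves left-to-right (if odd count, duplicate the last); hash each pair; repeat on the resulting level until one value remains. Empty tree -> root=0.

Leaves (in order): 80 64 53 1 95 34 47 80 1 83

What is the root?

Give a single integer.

Answer: 301

Derivation:
L0: [80, 64, 53, 1, 95, 34, 47, 80, 1, 83]
L1: h(80,64)=(80*31+64)%997=550 h(53,1)=(53*31+1)%997=647 h(95,34)=(95*31+34)%997=985 h(47,80)=(47*31+80)%997=540 h(1,83)=(1*31+83)%997=114 -> [550, 647, 985, 540, 114]
L2: h(550,647)=(550*31+647)%997=748 h(985,540)=(985*31+540)%997=168 h(114,114)=(114*31+114)%997=657 -> [748, 168, 657]
L3: h(748,168)=(748*31+168)%997=425 h(657,657)=(657*31+657)%997=87 -> [425, 87]
L4: h(425,87)=(425*31+87)%997=301 -> [301]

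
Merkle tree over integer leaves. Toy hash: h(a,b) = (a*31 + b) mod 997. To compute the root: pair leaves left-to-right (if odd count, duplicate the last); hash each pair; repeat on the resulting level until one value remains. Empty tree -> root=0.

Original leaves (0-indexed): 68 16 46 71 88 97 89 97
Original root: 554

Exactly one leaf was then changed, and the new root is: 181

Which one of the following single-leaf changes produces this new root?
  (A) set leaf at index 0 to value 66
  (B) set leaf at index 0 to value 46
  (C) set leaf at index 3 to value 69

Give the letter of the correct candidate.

Original leaves: [68, 16, 46, 71, 88, 97, 89, 97]
Target new root: 181
Try each candidate change and compute the resulting root:
Candidate A: set leaf[0] = 66 -> leaves = [66, 16, 46, 71, 88, 97, 89, 97]
  L0: [66, 16, 46, 71, 88, 97, 89, 97]
  L1: h(66,16)=(66*31+16)%997=68 h(46,71)=(46*31+71)%997=500 h(88,97)=(88*31+97)%997=831 h(89,97)=(89*31+97)%997=862 -> [68, 500, 831, 862]
  L2: h(68,500)=(68*31+500)%997=614 h(831,862)=(831*31+862)%997=701 -> [614, 701]
  L3: h(614,701)=(614*31+701)%997=792 -> [792]
  root = 792 != target 181
Candidate B: set leaf[0] = 46 -> leaves = [46, 16, 46, 71, 88, 97, 89, 97]
  L0: [46, 16, 46, 71, 88, 97, 89, 97]
  L1: h(46,16)=(46*31+16)%997=445 h(46,71)=(46*31+71)%997=500 h(88,97)=(88*31+97)%997=831 h(89,97)=(89*31+97)%997=862 -> [445, 500, 831, 862]
  L2: h(445,500)=(445*31+500)%997=337 h(831,862)=(831*31+862)%997=701 -> [337, 701]
  L3: h(337,701)=(337*31+701)%997=181 -> [181]
  root = 181 == target 181  ** MATCH **
Candidate C: set leaf[3] = 69 -> leaves = [68, 16, 46, 69, 88, 97, 89, 97]
  L0: [68, 16, 46, 69, 88, 97, 89, 97]
  L1: h(68,16)=(68*31+16)%997=130 h(46,69)=(46*31+69)%997=498 h(88,97)=(88*31+97)%997=831 h(89,97)=(89*31+97)%997=862 -> [130, 498, 831, 862]
  L2: h(130,498)=(130*31+498)%997=540 h(831,862)=(831*31+862)%997=701 -> [540, 701]
  L3: h(540,701)=(540*31+701)%997=492 -> [492]
  root = 492 != target 181
Candidate B produces the target root.

Answer: B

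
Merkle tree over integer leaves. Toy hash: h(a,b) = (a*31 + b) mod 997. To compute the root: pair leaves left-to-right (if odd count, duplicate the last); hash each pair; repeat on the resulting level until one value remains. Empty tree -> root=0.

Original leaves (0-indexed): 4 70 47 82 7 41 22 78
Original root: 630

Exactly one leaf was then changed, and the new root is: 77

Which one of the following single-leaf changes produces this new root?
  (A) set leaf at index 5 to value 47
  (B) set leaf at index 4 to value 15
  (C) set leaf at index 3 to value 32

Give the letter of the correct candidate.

Original leaves: [4, 70, 47, 82, 7, 41, 22, 78]
Target new root: 77
Try each candidate change and compute the resulting root:
Candidate A: set leaf[5] = 47 -> leaves = [4, 70, 47, 82, 7, 47, 22, 78]
  L0: [4, 70, 47, 82, 7, 47, 22, 78]
  L1: h(4,70)=(4*31+70)%997=194 h(47,82)=(47*31+82)%997=542 h(7,47)=(7*31+47)%997=264 h(22,78)=(22*31+78)%997=760 -> [194, 542, 264, 760]
  L2: h(194,542)=(194*31+542)%997=574 h(264,760)=(264*31+760)%997=968 -> [574, 968]
  L3: h(574,968)=(574*31+968)%997=816 -> [816]
  root = 816 != target 77
Candidate B: set leaf[4] = 15 -> leaves = [4, 70, 47, 82, 15, 41, 22, 78]
  L0: [4, 70, 47, 82, 15, 41, 22, 78]
  L1: h(4,70)=(4*31+70)%997=194 h(47,82)=(47*31+82)%997=542 h(15,41)=(15*31+41)%997=506 h(22,78)=(22*31+78)%997=760 -> [194, 542, 506, 760]
  L2: h(194,542)=(194*31+542)%997=574 h(506,760)=(506*31+760)%997=494 -> [574, 494]
  L3: h(574,494)=(574*31+494)%997=342 -> [342]
  root = 342 != target 77
Candidate C: set leaf[3] = 32 -> leaves = [4, 70, 47, 32, 7, 41, 22, 78]
  L0: [4, 70, 47, 32, 7, 41, 22, 78]
  L1: h(4,70)=(4*31+70)%997=194 h(47,32)=(47*31+32)%997=492 h(7,41)=(7*31+41)%997=258 h(22,78)=(22*31+78)%997=760 -> [194, 492, 258, 760]
  L2: h(194,492)=(194*31+492)%997=524 h(258,760)=(258*31+760)%997=782 -> [524, 782]
  L3: h(524,782)=(524*31+782)%997=77 -> [77]
  root = 77 == target 77  ** MATCH **
Candidate C produces the target root.

Answer: C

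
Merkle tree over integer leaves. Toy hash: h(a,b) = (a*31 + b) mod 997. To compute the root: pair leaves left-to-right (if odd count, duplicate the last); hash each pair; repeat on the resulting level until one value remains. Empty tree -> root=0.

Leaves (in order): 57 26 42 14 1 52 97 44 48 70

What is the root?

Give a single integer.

Answer: 532

Derivation:
L0: [57, 26, 42, 14, 1, 52, 97, 44, 48, 70]
L1: h(57,26)=(57*31+26)%997=796 h(42,14)=(42*31+14)%997=319 h(1,52)=(1*31+52)%997=83 h(97,44)=(97*31+44)%997=60 h(48,70)=(48*31+70)%997=561 -> [796, 319, 83, 60, 561]
L2: h(796,319)=(796*31+319)%997=70 h(83,60)=(83*31+60)%997=639 h(561,561)=(561*31+561)%997=6 -> [70, 639, 6]
L3: h(70,639)=(70*31+639)%997=815 h(6,6)=(6*31+6)%997=192 -> [815, 192]
L4: h(815,192)=(815*31+192)%997=532 -> [532]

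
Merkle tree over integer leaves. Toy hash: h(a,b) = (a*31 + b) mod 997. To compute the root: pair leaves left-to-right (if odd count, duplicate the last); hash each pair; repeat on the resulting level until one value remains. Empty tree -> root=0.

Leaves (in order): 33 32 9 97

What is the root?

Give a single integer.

L0: [33, 32, 9, 97]
L1: h(33,32)=(33*31+32)%997=58 h(9,97)=(9*31+97)%997=376 -> [58, 376]
L2: h(58,376)=(58*31+376)%997=180 -> [180]

Answer: 180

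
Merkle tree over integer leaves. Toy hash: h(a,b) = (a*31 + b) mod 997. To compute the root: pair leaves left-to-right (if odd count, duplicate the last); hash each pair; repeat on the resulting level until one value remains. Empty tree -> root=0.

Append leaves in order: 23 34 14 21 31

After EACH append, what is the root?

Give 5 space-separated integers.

Answer: 23 747 674 681 14

Derivation:
After append 23 (leaves=[23]):
  L0: [23]
  root=23
After append 34 (leaves=[23, 34]):
  L0: [23, 34]
  L1: h(23,34)=(23*31+34)%997=747 -> [747]
  root=747
After append 14 (leaves=[23, 34, 14]):
  L0: [23, 34, 14]
  L1: h(23,34)=(23*31+34)%997=747 h(14,14)=(14*31+14)%997=448 -> [747, 448]
  L2: h(747,448)=(747*31+448)%997=674 -> [674]
  root=674
After append 21 (leaves=[23, 34, 14, 21]):
  L0: [23, 34, 14, 21]
  L1: h(23,34)=(23*31+34)%997=747 h(14,21)=(14*31+21)%997=455 -> [747, 455]
  L2: h(747,455)=(747*31+455)%997=681 -> [681]
  root=681
After append 31 (leaves=[23, 34, 14, 21, 31]):
  L0: [23, 34, 14, 21, 31]
  L1: h(23,34)=(23*31+34)%997=747 h(14,21)=(14*31+21)%997=455 h(31,31)=(31*31+31)%997=992 -> [747, 455, 992]
  L2: h(747,455)=(747*31+455)%997=681 h(992,992)=(992*31+992)%997=837 -> [681, 837]
  L3: h(681,837)=(681*31+837)%997=14 -> [14]
  root=14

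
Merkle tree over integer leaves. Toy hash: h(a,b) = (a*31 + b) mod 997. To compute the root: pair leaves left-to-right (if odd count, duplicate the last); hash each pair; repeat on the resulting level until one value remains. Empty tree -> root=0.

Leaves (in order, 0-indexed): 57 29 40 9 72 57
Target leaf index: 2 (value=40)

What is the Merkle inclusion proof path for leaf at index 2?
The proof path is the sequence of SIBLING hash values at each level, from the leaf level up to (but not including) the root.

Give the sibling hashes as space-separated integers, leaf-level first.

L0 (leaves): [57, 29, 40, 9, 72, 57], target index=2
L1: h(57,29)=(57*31+29)%997=799 [pair 0] h(40,9)=(40*31+9)%997=252 [pair 1] h(72,57)=(72*31+57)%997=295 [pair 2] -> [799, 252, 295]
  Sibling for proof at L0: 9
L2: h(799,252)=(799*31+252)%997=96 [pair 0] h(295,295)=(295*31+295)%997=467 [pair 1] -> [96, 467]
  Sibling for proof at L1: 799
L3: h(96,467)=(96*31+467)%997=452 [pair 0] -> [452]
  Sibling for proof at L2: 467
Root: 452
Proof path (sibling hashes from leaf to root): [9, 799, 467]

Answer: 9 799 467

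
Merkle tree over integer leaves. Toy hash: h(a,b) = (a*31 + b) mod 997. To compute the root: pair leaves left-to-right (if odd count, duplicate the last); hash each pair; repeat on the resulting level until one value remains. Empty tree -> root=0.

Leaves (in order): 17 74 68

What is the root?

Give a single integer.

L0: [17, 74, 68]
L1: h(17,74)=(17*31+74)%997=601 h(68,68)=(68*31+68)%997=182 -> [601, 182]
L2: h(601,182)=(601*31+182)%997=867 -> [867]

Answer: 867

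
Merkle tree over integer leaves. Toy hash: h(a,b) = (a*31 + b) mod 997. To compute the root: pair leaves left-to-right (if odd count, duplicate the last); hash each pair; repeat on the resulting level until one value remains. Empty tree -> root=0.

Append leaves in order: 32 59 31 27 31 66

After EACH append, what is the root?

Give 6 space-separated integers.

Answer: 32 54 672 668 608 731

Derivation:
After append 32 (leaves=[32]):
  L0: [32]
  root=32
After append 59 (leaves=[32, 59]):
  L0: [32, 59]
  L1: h(32,59)=(32*31+59)%997=54 -> [54]
  root=54
After append 31 (leaves=[32, 59, 31]):
  L0: [32, 59, 31]
  L1: h(32,59)=(32*31+59)%997=54 h(31,31)=(31*31+31)%997=992 -> [54, 992]
  L2: h(54,992)=(54*31+992)%997=672 -> [672]
  root=672
After append 27 (leaves=[32, 59, 31, 27]):
  L0: [32, 59, 31, 27]
  L1: h(32,59)=(32*31+59)%997=54 h(31,27)=(31*31+27)%997=988 -> [54, 988]
  L2: h(54,988)=(54*31+988)%997=668 -> [668]
  root=668
After append 31 (leaves=[32, 59, 31, 27, 31]):
  L0: [32, 59, 31, 27, 31]
  L1: h(32,59)=(32*31+59)%997=54 h(31,27)=(31*31+27)%997=988 h(31,31)=(31*31+31)%997=992 -> [54, 988, 992]
  L2: h(54,988)=(54*31+988)%997=668 h(992,992)=(992*31+992)%997=837 -> [668, 837]
  L3: h(668,837)=(668*31+837)%997=608 -> [608]
  root=608
After append 66 (leaves=[32, 59, 31, 27, 31, 66]):
  L0: [32, 59, 31, 27, 31, 66]
  L1: h(32,59)=(32*31+59)%997=54 h(31,27)=(31*31+27)%997=988 h(31,66)=(31*31+66)%997=30 -> [54, 988, 30]
  L2: h(54,988)=(54*31+988)%997=668 h(30,30)=(30*31+30)%997=960 -> [668, 960]
  L3: h(668,960)=(668*31+960)%997=731 -> [731]
  root=731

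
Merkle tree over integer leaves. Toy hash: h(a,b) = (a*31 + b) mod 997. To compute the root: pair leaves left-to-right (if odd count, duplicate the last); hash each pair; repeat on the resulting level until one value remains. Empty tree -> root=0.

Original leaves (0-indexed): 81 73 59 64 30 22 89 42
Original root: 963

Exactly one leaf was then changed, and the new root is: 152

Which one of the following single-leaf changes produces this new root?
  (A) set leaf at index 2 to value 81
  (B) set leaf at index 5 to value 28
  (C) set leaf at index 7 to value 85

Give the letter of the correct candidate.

Original leaves: [81, 73, 59, 64, 30, 22, 89, 42]
Target new root: 152
Try each candidate change and compute the resulting root:
Candidate A: set leaf[2] = 81 -> leaves = [81, 73, 81, 64, 30, 22, 89, 42]
  L0: [81, 73, 81, 64, 30, 22, 89, 42]
  L1: h(81,73)=(81*31+73)%997=590 h(81,64)=(81*31+64)%997=581 h(30,22)=(30*31+22)%997=952 h(89,42)=(89*31+42)%997=807 -> [590, 581, 952, 807]
  L2: h(590,581)=(590*31+581)%997=925 h(952,807)=(952*31+807)%997=409 -> [925, 409]
  L3: h(925,409)=(925*31+409)%997=171 -> [171]
  root = 171 != target 152
Candidate B: set leaf[5] = 28 -> leaves = [81, 73, 59, 64, 30, 28, 89, 42]
  L0: [81, 73, 59, 64, 30, 28, 89, 42]
  L1: h(81,73)=(81*31+73)%997=590 h(59,64)=(59*31+64)%997=896 h(30,28)=(30*31+28)%997=958 h(89,42)=(89*31+42)%997=807 -> [590, 896, 958, 807]
  L2: h(590,896)=(590*31+896)%997=243 h(958,807)=(958*31+807)%997=595 -> [243, 595]
  L3: h(243,595)=(243*31+595)%997=152 -> [152]
  root = 152 == target 152  ** MATCH **
Candidate C: set leaf[7] = 85 -> leaves = [81, 73, 59, 64, 30, 22, 89, 85]
  L0: [81, 73, 59, 64, 30, 22, 89, 85]
  L1: h(81,73)=(81*31+73)%997=590 h(59,64)=(59*31+64)%997=896 h(30,22)=(30*31+22)%997=952 h(89,85)=(89*31+85)%997=850 -> [590, 896, 952, 850]
  L2: h(590,896)=(590*31+896)%997=243 h(952,850)=(952*31+850)%997=452 -> [243, 452]
  L3: h(243,452)=(243*31+452)%997=9 -> [9]
  root = 9 != target 152
Candidate B produces the target root.

Answer: B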